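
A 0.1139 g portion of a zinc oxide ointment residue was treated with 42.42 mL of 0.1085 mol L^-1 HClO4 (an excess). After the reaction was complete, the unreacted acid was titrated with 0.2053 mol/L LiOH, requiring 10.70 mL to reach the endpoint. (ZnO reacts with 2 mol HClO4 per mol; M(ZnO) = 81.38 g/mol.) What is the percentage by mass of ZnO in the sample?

Total n(HClO4) added = 0.1085 x 0.04242 = 0.004603 mol.
n(LiOH) used = 0.2053 x 0.01070 = 0.002197 mol, which equals the excess n(HClO4).
So n(HClO4) consumed by the sample = 0.004603 - 0.002197 = 0.002406 mol.
n(ZnO) = 0.002406 / 2 = 0.001203 mol.
mass ZnO = 0.001203 x 81.38 = 0.09789 g, so %ZnO = 0.09789/0.1139 x 100 = 85.9%.

85.9%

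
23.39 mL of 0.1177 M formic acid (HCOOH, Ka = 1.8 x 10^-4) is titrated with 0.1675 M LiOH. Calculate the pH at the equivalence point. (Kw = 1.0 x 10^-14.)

8.29

n(HCOOH) = 0.1177 x 0.02339 = 0.002753 mol; V(LiOH) at equivalence = 0.002753/0.1675 = 0.01644 L.
At equivalence all the acid is converted to HCOO-; total volume = 0.02339 + 0.01644 = 0.03983 L, so [HCOO-] = 0.002753/0.03983 = 0.06913 M.
Kb = Kw/Ka = 1.0e-14 / 1.8 x 10^-4 = 5.56e-11.
[OH^-] = sqrt(Kb x [HCOO-]) = sqrt(5.56e-11 x 0.06913) = 1.96e-6 M.
pOH = 5.71, so pH = 14.00 - 5.71 = 8.29.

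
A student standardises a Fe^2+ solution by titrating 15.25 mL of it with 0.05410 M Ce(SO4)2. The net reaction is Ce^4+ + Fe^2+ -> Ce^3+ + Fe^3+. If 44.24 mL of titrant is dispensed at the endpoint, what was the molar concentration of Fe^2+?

0.157 M

n(Ce(SO4)2) = 0.05410 x 0.04424 = 0.002393 mol.
From the balanced equation, 1 mol Ce(SO4)2 reacts with 1 mol Fe^2+, so n(Fe^2+) = 0.002393 x 1/1 = 0.002393 mol.
[Fe^2+] = 0.002393 / 0.01525 L = 0.157 M.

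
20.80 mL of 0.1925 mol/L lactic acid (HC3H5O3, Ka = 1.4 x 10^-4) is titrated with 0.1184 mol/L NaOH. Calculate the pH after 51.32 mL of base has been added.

12.46

n(acid) = 0.1925 x 0.02080 = 0.004004 mol; n(NaOH) added = 0.1184 x 0.05132 = 0.006076 mol.
Base is in excess by 0.006076 - 0.004004 = 0.002072 mol in a total volume of 0.07212 L.
[OH^-] = 0.002072/0.07212 = 0.02873 M, so pOH = 1.54 and pH = 14.00 - 1.54 = 12.46.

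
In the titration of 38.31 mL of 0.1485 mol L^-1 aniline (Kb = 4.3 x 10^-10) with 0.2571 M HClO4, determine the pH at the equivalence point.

n(C6H5NH2) = 0.1485 x 0.03831 = 0.005689 mol; V(HClO4) at equivalence = 0.005689/0.2571 = 0.02213 L.
At equivalence the base is fully converted to C6H5NH3+; total volume = 0.06044 L, so [C6H5NH3+] = 0.005689/0.06044 = 0.09413 M.
Ka(C6H5NH3+) = Kw/Kb = 1.0e-14 / 4.3 x 10^-10 = 2.33e-5.
[H^+] = sqrt(Ka x [C6H5NH3+]) = sqrt(2.33e-5 x 0.09413) = 0.00148 M.
pH = -log(0.00148) = 2.83.

2.83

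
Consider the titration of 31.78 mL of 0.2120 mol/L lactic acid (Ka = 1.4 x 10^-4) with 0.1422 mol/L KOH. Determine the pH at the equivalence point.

n(HC3H5O3) = 0.2120 x 0.03178 = 0.006737 mol; V(KOH) at equivalence = 0.006737/0.1422 = 0.04738 L.
At equivalence all the acid is converted to C3H5O3-; total volume = 0.03178 + 0.04738 = 0.07916 L, so [C3H5O3-] = 0.006737/0.07916 = 0.08511 M.
Kb = Kw/Ka = 1.0e-14 / 1.4 x 10^-4 = 7.14e-11.
[OH^-] = sqrt(Kb x [C3H5O3-]) = sqrt(7.14e-11 x 0.08511) = 2.47e-6 M.
pOH = 5.61, so pH = 14.00 - 5.61 = 8.39.

8.39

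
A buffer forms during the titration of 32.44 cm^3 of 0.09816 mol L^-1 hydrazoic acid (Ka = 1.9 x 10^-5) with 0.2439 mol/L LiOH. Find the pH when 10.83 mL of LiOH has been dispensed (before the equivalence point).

5.41

Initial n(HN3) = 0.09816 x 0.03244 = 0.003184 mol.
n(LiOH) added = 0.2439 x 0.01083 = 0.002641 mol, converting that many moles of HN3 to N3-.
Remaining n(HN3) = 0.0005429 mol; n(N3-) = 0.002641 mol.
By Henderson-Hasselbalch, pH = pKa + log([A^-]/[HA]) = 4.72 + log(0.002641/0.0005429) = 4.72 + (+0.69) = 5.41.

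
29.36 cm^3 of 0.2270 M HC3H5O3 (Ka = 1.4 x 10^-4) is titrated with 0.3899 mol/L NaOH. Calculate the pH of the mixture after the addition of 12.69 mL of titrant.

4.31

Initial n(HC3H5O3) = 0.2270 x 0.02936 = 0.006665 mol.
n(NaOH) added = 0.3899 x 0.01269 = 0.004948 mol, converting that many moles of HC3H5O3 to C3H5O3-.
Remaining n(HC3H5O3) = 0.001717 mol; n(C3H5O3-) = 0.004948 mol.
By Henderson-Hasselbalch, pH = pKa + log([A^-]/[HA]) = 3.85 + log(0.004948/0.001717) = 3.85 + (+0.46) = 4.31.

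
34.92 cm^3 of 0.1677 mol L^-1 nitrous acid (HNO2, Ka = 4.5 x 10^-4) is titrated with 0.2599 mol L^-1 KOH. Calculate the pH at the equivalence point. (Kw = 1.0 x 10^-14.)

8.18

n(HNO2) = 0.1677 x 0.03492 = 0.005856 mol; V(KOH) at equivalence = 0.005856/0.2599 = 0.02253 L.
At equivalence all the acid is converted to NO2-; total volume = 0.03492 + 0.02253 = 0.05745 L, so [NO2-] = 0.005856/0.05745 = 0.1019 M.
Kb = Kw/Ka = 1.0e-14 / 4.5 x 10^-4 = 2.22e-11.
[OH^-] = sqrt(Kb x [NO2-]) = sqrt(2.22e-11 x 0.1019) = 1.51e-6 M.
pOH = 5.82, so pH = 14.00 - 5.82 = 8.18.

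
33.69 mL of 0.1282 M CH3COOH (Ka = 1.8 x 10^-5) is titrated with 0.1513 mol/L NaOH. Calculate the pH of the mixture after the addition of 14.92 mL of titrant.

Initial n(CH3COOH) = 0.1282 x 0.03369 = 0.004319 mol.
n(NaOH) added = 0.1513 x 0.01492 = 0.002257 mol, converting that many moles of CH3COOH to CH3COO-.
Remaining n(CH3COOH) = 0.002062 mol; n(CH3COO-) = 0.002257 mol.
By Henderson-Hasselbalch, pH = pKa + log([A^-]/[HA]) = 4.74 + log(0.002257/0.002062) = 4.74 + (+0.04) = 4.78.

4.78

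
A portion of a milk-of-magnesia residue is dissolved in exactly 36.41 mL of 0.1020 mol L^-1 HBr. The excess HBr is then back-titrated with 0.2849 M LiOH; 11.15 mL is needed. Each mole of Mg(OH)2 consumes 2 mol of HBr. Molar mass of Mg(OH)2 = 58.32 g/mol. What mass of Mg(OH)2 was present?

Total n(HBr) added = 0.1020 x 0.03641 = 0.003714 mol.
n(LiOH) used = 0.2849 x 0.01115 = 0.003177 mol, which equals the excess n(HBr).
So n(HBr) consumed by the sample = 0.003714 - 0.003177 = 0.0005372 mol.
n(Mg(OH)2) = 0.0005372 / 2 = 0.0002686 mol.
mass = 0.0002686 mol x 58.32 g/mol = 0.0157 g.

0.0157 g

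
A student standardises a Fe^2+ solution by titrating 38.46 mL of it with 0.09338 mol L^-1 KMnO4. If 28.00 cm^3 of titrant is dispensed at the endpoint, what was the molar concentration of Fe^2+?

n(KMnO4) = 0.09338 x 0.02800 = 0.002615 mol.
From the balanced equation, 1 mol KMnO4 reacts with 5 mol Fe^2+, so n(Fe^2+) = 0.002615 x 5/1 = 0.01307 mol.
[Fe^2+] = 0.01307 / 0.03846 L = 0.340 M.

0.340 M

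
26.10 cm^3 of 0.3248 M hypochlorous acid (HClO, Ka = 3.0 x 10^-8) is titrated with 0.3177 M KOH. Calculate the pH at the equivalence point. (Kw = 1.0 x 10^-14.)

10.36

n(HClO) = 0.3248 x 0.02610 = 0.008477 mol; V(KOH) at equivalence = 0.008477/0.3177 = 0.02668 L.
At equivalence all the acid is converted to ClO-; total volume = 0.02610 + 0.02668 = 0.05278 L, so [ClO-] = 0.008477/0.05278 = 0.1606 M.
Kb = Kw/Ka = 1.0e-14 / 3.0 x 10^-8 = 3.33e-7.
[OH^-] = sqrt(Kb x [ClO-]) = sqrt(3.33e-7 x 0.1606) = 0.000231 M.
pOH = 3.64, so pH = 14.00 - 3.64 = 10.36.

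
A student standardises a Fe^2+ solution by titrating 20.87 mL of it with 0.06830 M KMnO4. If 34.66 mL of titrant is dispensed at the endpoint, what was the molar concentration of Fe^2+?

0.567 M

n(KMnO4) = 0.06830 x 0.03466 = 0.002367 mol.
From the balanced equation, 1 mol KMnO4 reacts with 5 mol Fe^2+, so n(Fe^2+) = 0.002367 x 5/1 = 0.01184 mol.
[Fe^2+] = 0.01184 / 0.02087 L = 0.567 M.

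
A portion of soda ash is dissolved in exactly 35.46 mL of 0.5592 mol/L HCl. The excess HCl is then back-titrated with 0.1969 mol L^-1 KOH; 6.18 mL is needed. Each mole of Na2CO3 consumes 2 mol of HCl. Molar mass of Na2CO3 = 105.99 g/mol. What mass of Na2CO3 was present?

Total n(HCl) added = 0.5592 x 0.03546 = 0.01983 mol.
n(KOH) used = 0.1969 x 0.006180 = 0.001217 mol, which equals the excess n(HCl).
So n(HCl) consumed by the sample = 0.01983 - 0.001217 = 0.01861 mol.
n(Na2CO3) = 0.01861 / 2 = 0.009306 mol.
mass = 0.009306 mol x 105.99 g/mol = 0.986 g.

0.986 g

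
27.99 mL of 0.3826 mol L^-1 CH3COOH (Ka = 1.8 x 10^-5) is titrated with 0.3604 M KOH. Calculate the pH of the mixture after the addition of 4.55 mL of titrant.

Initial n(CH3COOH) = 0.3826 x 0.02799 = 0.01071 mol.
n(KOH) added = 0.3604 x 0.004550 = 0.001640 mol, converting that many moles of CH3COOH to CH3COO-.
Remaining n(CH3COOH) = 0.009069 mol; n(CH3COO-) = 0.001640 mol.
By Henderson-Hasselbalch, pH = pKa + log([A^-]/[HA]) = 4.74 + log(0.001640/0.009069) = 4.74 + (-0.74) = 4.00.

4.00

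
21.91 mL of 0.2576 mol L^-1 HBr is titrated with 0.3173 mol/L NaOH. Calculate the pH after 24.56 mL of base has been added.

12.67

n(acid) = 0.2576 x 0.02191 = 0.005644 mol; n(NaOH) added = 0.3173 x 0.02456 = 0.007793 mol.
Base is in excess by 0.007793 - 0.005644 = 0.002149 mol in a total volume of 0.04647 L.
[OH^-] = 0.002149/0.04647 = 0.04624 M, so pOH = 1.33 and pH = 14.00 - 1.33 = 12.67.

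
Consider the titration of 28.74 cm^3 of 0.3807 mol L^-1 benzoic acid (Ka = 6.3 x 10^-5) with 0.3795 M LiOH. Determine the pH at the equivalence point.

8.74

n(C6H5COOH) = 0.3807 x 0.02874 = 0.01094 mol; V(LiOH) at equivalence = 0.01094/0.3795 = 0.02883 L.
At equivalence all the acid is converted to C6H5COO-; total volume = 0.02874 + 0.02883 = 0.05757 L, so [C6H5COO-] = 0.01094/0.05757 = 0.1900 M.
Kb = Kw/Ka = 1.0e-14 / 6.3 x 10^-5 = 1.59e-10.
[OH^-] = sqrt(Kb x [C6H5COO-]) = sqrt(1.59e-10 x 0.1900) = 5.49e-6 M.
pOH = 5.26, so pH = 14.00 - 5.26 = 8.74.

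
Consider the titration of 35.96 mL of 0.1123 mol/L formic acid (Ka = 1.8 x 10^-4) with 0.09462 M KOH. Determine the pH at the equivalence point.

n(HCOOH) = 0.1123 x 0.03596 = 0.004038 mol; V(KOH) at equivalence = 0.004038/0.09462 = 0.04268 L.
At equivalence all the acid is converted to HCOO-; total volume = 0.03596 + 0.04268 = 0.07864 L, so [HCOO-] = 0.004038/0.07864 = 0.05135 M.
Kb = Kw/Ka = 1.0e-14 / 1.8 x 10^-4 = 5.56e-11.
[OH^-] = sqrt(Kb x [HCOO-]) = sqrt(5.56e-11 x 0.05135) = 1.69e-6 M.
pOH = 5.77, so pH = 14.00 - 5.77 = 8.23.

8.23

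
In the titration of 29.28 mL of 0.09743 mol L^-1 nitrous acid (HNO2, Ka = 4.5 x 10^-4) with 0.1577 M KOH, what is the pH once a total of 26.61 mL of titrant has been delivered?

12.38

n(acid) = 0.09743 x 0.02928 = 0.002853 mol; n(KOH) added = 0.1577 x 0.02661 = 0.004196 mol.
Base is in excess by 0.004196 - 0.002853 = 0.001344 mol in a total volume of 0.05589 L.
[OH^-] = 0.001344/0.05589 = 0.02404 M, so pOH = 1.62 and pH = 14.00 - 1.62 = 12.38.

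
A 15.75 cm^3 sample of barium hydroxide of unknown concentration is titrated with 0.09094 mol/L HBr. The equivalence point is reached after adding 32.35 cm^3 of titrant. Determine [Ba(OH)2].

0.0934 M

n(HBr) delivered = 0.09094 x 0.03235 = 0.002942 mol.
The reaction is 1 Ba(OH)2 + 2 HBr, so n(Ba(OH)2) = 0.002942 x 1/2 = 0.001471 mol.
[Ba(OH)2] = 0.001471 mol / 0.01575 L = 0.0934 M.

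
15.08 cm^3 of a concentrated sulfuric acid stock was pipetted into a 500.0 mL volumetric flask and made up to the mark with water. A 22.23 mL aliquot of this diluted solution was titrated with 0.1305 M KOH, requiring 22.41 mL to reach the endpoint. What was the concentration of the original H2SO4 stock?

2.18 M

n(KOH) = 0.1305 x 0.02241 = 0.002925 mol.
n(H2SO4) in the aliquot = 0.002925 x 1/2 = 0.001462 mol.
[diluted H2SO4] = 0.001462 / 0.02223 = 0.06578 M.
Dilution factor = 500.0/15.08 = 33.16, so [stock] = 0.06578 x 33.16 = 2.18 M.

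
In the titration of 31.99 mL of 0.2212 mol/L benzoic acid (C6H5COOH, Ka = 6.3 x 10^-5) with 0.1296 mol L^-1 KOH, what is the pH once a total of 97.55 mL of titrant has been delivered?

12.63

n(acid) = 0.2212 x 0.03199 = 0.007076 mol; n(KOH) added = 0.1296 x 0.09755 = 0.01264 mol.
Base is in excess by 0.01264 - 0.007076 = 0.005566 mol in a total volume of 0.1295 L.
[OH^-] = 0.005566/0.1295 = 0.04297 M, so pOH = 1.37 and pH = 14.00 - 1.37 = 12.63.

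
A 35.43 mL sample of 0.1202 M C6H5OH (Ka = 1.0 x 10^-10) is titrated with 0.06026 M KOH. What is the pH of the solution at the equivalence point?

n(C6H5OH) = 0.1202 x 0.03543 = 0.004259 mol; V(KOH) at equivalence = 0.004259/0.06026 = 0.07067 L.
At equivalence all the acid is converted to C6H5O-; total volume = 0.03543 + 0.07067 = 0.1061 L, so [C6H5O-] = 0.004259/0.1061 = 0.04014 M.
Kb = Kw/Ka = 1.0e-14 / 1.0 x 10^-10 = 0.000100.
[OH^-] = sqrt(Kb x [C6H5O-]) = sqrt(0.000100 x 0.04014) = 0.00200 M.
pOH = 2.70, so pH = 14.00 - 2.70 = 11.30.

11.30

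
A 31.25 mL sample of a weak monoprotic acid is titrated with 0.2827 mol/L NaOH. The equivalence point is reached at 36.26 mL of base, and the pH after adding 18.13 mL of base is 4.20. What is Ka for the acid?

6.3 x 10^-5

18.13 mL is half of the equivalence volume, so this is the half-equivalence point where [HA] = [A^-].
At half-equivalence pH = pKa, so pKa = 4.20.
Ka = 10^(-4.20) = 6.3 x 10^-5.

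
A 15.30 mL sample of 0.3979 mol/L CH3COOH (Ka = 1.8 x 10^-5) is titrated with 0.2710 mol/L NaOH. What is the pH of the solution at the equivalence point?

n(CH3COOH) = 0.3979 x 0.01530 = 0.006088 mol; V(NaOH) at equivalence = 0.006088/0.2710 = 0.02246 L.
At equivalence all the acid is converted to CH3COO-; total volume = 0.01530 + 0.02246 = 0.03776 L, so [CH3COO-] = 0.006088/0.03776 = 0.1612 M.
Kb = Kw/Ka = 1.0e-14 / 1.8 x 10^-5 = 5.56e-10.
[OH^-] = sqrt(Kb x [CH3COO-]) = sqrt(5.56e-10 x 0.1612) = 9.46e-6 M.
pOH = 5.02, so pH = 14.00 - 5.02 = 8.98.

8.98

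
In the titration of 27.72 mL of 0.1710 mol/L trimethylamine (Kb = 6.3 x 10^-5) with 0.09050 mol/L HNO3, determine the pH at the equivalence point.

n((CH3)3N) = 0.1710 x 0.02772 = 0.004740 mol; V(HNO3) at equivalence = 0.004740/0.09050 = 0.05238 L.
At equivalence the base is fully converted to (CH3)3NH+; total volume = 0.08010 L, so [(CH3)3NH+] = 0.004740/0.08010 = 0.05918 M.
Ka((CH3)3NH+) = Kw/Kb = 1.0e-14 / 6.3 x 10^-5 = 1.59e-10.
[H^+] = sqrt(Ka x [(CH3)3NH+]) = sqrt(1.59e-10 x 0.05918) = 3.06e-6 M.
pH = -log(3.06e-6) = 5.51.

5.51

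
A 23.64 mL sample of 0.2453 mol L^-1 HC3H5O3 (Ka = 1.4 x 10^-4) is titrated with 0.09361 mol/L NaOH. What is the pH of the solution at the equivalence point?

n(HC3H5O3) = 0.2453 x 0.02364 = 0.005799 mol; V(NaOH) at equivalence = 0.005799/0.09361 = 0.06195 L.
At equivalence all the acid is converted to C3H5O3-; total volume = 0.02364 + 0.06195 = 0.08559 L, so [C3H5O3-] = 0.005799/0.08559 = 0.06775 M.
Kb = Kw/Ka = 1.0e-14 / 1.4 x 10^-4 = 7.14e-11.
[OH^-] = sqrt(Kb x [C3H5O3-]) = sqrt(7.14e-11 x 0.06775) = 2.20e-6 M.
pOH = 5.66, so pH = 14.00 - 5.66 = 8.34.

8.34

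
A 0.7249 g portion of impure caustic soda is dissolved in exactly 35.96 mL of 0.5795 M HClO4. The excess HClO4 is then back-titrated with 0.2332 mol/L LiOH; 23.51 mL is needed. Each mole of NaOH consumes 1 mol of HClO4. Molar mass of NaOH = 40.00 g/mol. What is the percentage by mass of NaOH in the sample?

Total n(HClO4) added = 0.5795 x 0.03596 = 0.02084 mol.
n(LiOH) used = 0.2332 x 0.02351 = 0.005483 mol, which equals the excess n(HClO4).
So n(HClO4) consumed by the sample = 0.02084 - 0.005483 = 0.01536 mol.
n(NaOH) = 0.01536 / 1 = 0.01536 mol.
mass NaOH = 0.01536 x 40.00 = 0.6143 g, so %NaOH = 0.6143/0.7249 x 100 = 84.7%.

84.7%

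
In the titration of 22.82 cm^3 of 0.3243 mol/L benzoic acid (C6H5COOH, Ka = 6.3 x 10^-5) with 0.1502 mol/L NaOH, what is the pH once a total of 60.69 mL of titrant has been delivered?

n(acid) = 0.3243 x 0.02282 = 0.007401 mol; n(NaOH) added = 0.1502 x 0.06069 = 0.009116 mol.
Base is in excess by 0.009116 - 0.007401 = 0.001715 mol in a total volume of 0.08351 L.
[OH^-] = 0.001715/0.08351 = 0.02054 M, so pOH = 1.69 and pH = 14.00 - 1.69 = 12.31.

12.31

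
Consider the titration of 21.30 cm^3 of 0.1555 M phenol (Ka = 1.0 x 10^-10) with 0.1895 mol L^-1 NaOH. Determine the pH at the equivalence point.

n(C6H5OH) = 0.1555 x 0.02130 = 0.003312 mol; V(NaOH) at equivalence = 0.003312/0.1895 = 0.01748 L.
At equivalence all the acid is converted to C6H5O-; total volume = 0.02130 + 0.01748 = 0.03878 L, so [C6H5O-] = 0.003312/0.03878 = 0.08541 M.
Kb = Kw/Ka = 1.0e-14 / 1.0 x 10^-10 = 0.000100.
[OH^-] = sqrt(Kb x [C6H5O-]) = sqrt(0.000100 x 0.08541) = 0.00292 M.
pOH = 2.53, so pH = 14.00 - 2.53 = 11.47.

11.47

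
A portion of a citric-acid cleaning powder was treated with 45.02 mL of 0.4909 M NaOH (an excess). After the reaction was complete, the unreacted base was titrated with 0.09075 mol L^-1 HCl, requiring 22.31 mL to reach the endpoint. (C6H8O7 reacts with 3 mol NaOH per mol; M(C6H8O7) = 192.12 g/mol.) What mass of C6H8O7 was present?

1.29 g

Total n(NaOH) added = 0.4909 x 0.04502 = 0.02210 mol.
n(HCl) used = 0.09075 x 0.02231 = 0.002025 mol, which equals the excess n(NaOH).
So n(NaOH) consumed by the sample = 0.02210 - 0.002025 = 0.02008 mol.
n(C6H8O7) = 0.02008 / 3 = 0.006692 mol.
mass = 0.006692 mol x 192.12 g/mol = 1.29 g.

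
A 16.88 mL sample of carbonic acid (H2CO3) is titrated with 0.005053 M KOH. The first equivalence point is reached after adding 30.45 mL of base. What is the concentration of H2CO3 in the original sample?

0.00912 M

n(KOH) = 0.005053 x 0.03045 = 0.0001539 mol.
At the first equivalence point, 1 mol OH^- react per mol H2CO3, so n(H2CO3) = 0.0001539 / 1 = 0.0001539 mol.
[H2CO3] = 0.0001539 / 0.01688 L = 0.00912 M.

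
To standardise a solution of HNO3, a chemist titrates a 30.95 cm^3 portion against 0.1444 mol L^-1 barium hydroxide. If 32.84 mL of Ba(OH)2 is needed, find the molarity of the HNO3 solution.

0.306 M

n(Ba(OH)2) delivered = 0.1444 x 0.03284 = 0.004742 mol.
The reaction is 2 HNO3 + 1 Ba(OH)2, so n(HNO3) = 0.004742 x 2/1 = 0.009484 mol.
[HNO3] = 0.009484 mol / 0.03095 L = 0.306 M.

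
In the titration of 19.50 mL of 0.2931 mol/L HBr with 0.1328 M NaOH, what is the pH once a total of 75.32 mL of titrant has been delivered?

n(acid) = 0.2931 x 0.01950 = 0.005715 mol; n(NaOH) added = 0.1328 x 0.07532 = 0.01000 mol.
Base is in excess by 0.01000 - 0.005715 = 0.004287 mol in a total volume of 0.09482 L.
[OH^-] = 0.004287/0.09482 = 0.04521 M, so pOH = 1.34 and pH = 14.00 - 1.34 = 12.66.

12.66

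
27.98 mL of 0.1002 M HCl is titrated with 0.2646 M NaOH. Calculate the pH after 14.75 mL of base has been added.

n(acid) = 0.1002 x 0.02798 = 0.002804 mol; n(NaOH) added = 0.2646 x 0.01475 = 0.003903 mol.
Base is in excess by 0.003903 - 0.002804 = 0.001099 mol in a total volume of 0.04273 L.
[OH^-] = 0.001099/0.04273 = 0.02573 M, so pOH = 1.59 and pH = 14.00 - 1.59 = 12.41.

12.41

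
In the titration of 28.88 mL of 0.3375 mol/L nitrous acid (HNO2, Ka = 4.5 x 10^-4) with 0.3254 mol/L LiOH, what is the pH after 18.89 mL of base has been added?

3.58

Initial n(HNO2) = 0.3375 x 0.02888 = 0.009747 mol.
n(LiOH) added = 0.3254 x 0.01889 = 0.006147 mol, converting that many moles of HNO2 to NO2-.
Remaining n(HNO2) = 0.003600 mol; n(NO2-) = 0.006147 mol.
By Henderson-Hasselbalch, pH = pKa + log([A^-]/[HA]) = 3.35 + log(0.006147/0.003600) = 3.35 + (+0.23) = 3.58.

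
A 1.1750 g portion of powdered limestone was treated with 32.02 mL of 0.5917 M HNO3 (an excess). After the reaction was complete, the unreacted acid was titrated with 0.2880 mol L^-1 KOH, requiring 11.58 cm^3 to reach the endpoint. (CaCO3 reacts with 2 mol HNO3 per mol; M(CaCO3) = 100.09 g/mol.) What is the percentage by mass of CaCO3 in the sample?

66.5%

Total n(HNO3) added = 0.5917 x 0.03202 = 0.01895 mol.
n(KOH) used = 0.2880 x 0.01158 = 0.003335 mol, which equals the excess n(HNO3).
So n(HNO3) consumed by the sample = 0.01895 - 0.003335 = 0.01561 mol.
n(CaCO3) = 0.01561 / 2 = 0.007806 mol.
mass CaCO3 = 0.007806 x 100.09 = 0.7813 g, so %CaCO3 = 0.7813/1.1750 x 100 = 66.5%.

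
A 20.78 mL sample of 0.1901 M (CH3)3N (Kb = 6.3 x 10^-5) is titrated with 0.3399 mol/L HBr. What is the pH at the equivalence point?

n((CH3)3N) = 0.1901 x 0.02078 = 0.003950 mol; V(HBr) at equivalence = 0.003950/0.3399 = 0.01162 L.
At equivalence the base is fully converted to (CH3)3NH+; total volume = 0.03240 L, so [(CH3)3NH+] = 0.003950/0.03240 = 0.1219 M.
Ka((CH3)3NH+) = Kw/Kb = 1.0e-14 / 6.3 x 10^-5 = 1.59e-10.
[H^+] = sqrt(Ka x [(CH3)3NH+]) = sqrt(1.59e-10 x 0.1219) = 4.40e-6 M.
pH = -log(4.40e-6) = 5.36.

5.36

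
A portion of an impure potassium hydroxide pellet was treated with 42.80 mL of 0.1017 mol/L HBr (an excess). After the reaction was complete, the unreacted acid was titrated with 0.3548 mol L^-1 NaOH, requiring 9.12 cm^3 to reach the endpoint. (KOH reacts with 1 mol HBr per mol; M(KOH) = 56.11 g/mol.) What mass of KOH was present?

0.0627 g

Total n(HBr) added = 0.1017 x 0.04280 = 0.004353 mol.
n(NaOH) used = 0.3548 x 0.009120 = 0.003236 mol, which equals the excess n(HBr).
So n(HBr) consumed by the sample = 0.004353 - 0.003236 = 0.001117 mol.
n(KOH) = 0.001117 / 1 = 0.001117 mol.
mass = 0.001117 mol x 56.11 g/mol = 0.0627 g.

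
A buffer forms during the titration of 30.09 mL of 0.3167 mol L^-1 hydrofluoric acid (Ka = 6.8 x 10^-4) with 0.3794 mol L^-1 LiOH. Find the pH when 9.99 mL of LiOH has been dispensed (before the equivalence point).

Initial n(HF) = 0.3167 x 0.03009 = 0.009530 mol.
n(LiOH) added = 0.3794 x 0.009990 = 0.003790 mol, converting that many moles of HF to F-.
Remaining n(HF) = 0.005739 mol; n(F-) = 0.003790 mol.
By Henderson-Hasselbalch, pH = pKa + log([A^-]/[HA]) = 3.17 + log(0.003790/0.005739) = 3.17 + (-0.18) = 2.99.

2.99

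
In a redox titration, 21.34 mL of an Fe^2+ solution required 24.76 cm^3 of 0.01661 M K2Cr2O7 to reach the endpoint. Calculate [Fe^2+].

n(K2Cr2O7) = 0.01661 x 0.02476 = 0.0004113 mol.
From the balanced equation, 1 mol K2Cr2O7 reacts with 6 mol Fe^2+, so n(Fe^2+) = 0.0004113 x 6/1 = 0.002468 mol.
[Fe^2+] = 0.002468 / 0.02134 L = 0.116 M.

0.116 M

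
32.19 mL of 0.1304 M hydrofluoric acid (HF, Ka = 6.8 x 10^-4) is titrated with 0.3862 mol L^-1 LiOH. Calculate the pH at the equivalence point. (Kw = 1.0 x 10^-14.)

n(HF) = 0.1304 x 0.03219 = 0.004198 mol; V(LiOH) at equivalence = 0.004198/0.3862 = 0.01087 L.
At equivalence all the acid is converted to F-; total volume = 0.03219 + 0.01087 = 0.04306 L, so [F-] = 0.004198/0.04306 = 0.09748 M.
Kb = Kw/Ka = 1.0e-14 / 6.8 x 10^-4 = 1.47e-11.
[OH^-] = sqrt(Kb x [F-]) = sqrt(1.47e-11 x 0.09748) = 1.20e-6 M.
pOH = 5.92, so pH = 14.00 - 5.92 = 8.08.

8.08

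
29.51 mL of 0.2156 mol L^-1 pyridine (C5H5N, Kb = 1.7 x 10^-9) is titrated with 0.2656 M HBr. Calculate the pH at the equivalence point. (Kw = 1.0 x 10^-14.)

3.08

n(C5H5N) = 0.2156 x 0.02951 = 0.006362 mol; V(HBr) at equivalence = 0.006362/0.2656 = 0.02395 L.
At equivalence the base is fully converted to C5H5NH+; total volume = 0.05346 L, so [C5H5NH+] = 0.006362/0.05346 = 0.1190 M.
Ka(C5H5NH+) = Kw/Kb = 1.0e-14 / 1.7 x 10^-9 = 5.88e-6.
[H^+] = sqrt(Ka x [C5H5NH+]) = sqrt(5.88e-6 x 0.1190) = 0.000837 M.
pH = -log(0.000837) = 3.08.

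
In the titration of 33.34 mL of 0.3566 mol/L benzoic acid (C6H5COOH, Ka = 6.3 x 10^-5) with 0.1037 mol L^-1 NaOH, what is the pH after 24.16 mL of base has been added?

3.63

Initial n(C6H5COOH) = 0.3566 x 0.03334 = 0.01189 mol.
n(NaOH) added = 0.1037 x 0.02416 = 0.002505 mol, converting that many moles of C6H5COOH to C6H5COO-.
Remaining n(C6H5COOH) = 0.009384 mol; n(C6H5COO-) = 0.002505 mol.
By Henderson-Hasselbalch, pH = pKa + log([A^-]/[HA]) = 4.20 + log(0.002505/0.009384) = 4.20 + (-0.57) = 3.63.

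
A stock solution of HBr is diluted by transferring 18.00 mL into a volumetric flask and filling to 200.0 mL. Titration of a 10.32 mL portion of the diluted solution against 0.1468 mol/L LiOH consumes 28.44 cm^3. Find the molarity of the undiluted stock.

n(LiOH) = 0.1468 x 0.02844 = 0.004175 mol.
n(HBr) in the aliquot = 0.004175 mol.
[diluted HBr] = 0.004175 / 0.01032 = 0.4046 M.
Dilution factor = 200.0/18.00 = 11.11, so [stock] = 0.4046 x 11.11 = 4.50 M.

4.50 M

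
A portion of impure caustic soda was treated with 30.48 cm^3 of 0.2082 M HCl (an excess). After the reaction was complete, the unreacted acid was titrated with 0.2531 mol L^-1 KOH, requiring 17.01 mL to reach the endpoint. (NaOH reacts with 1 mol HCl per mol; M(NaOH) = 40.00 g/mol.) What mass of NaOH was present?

Total n(HCl) added = 0.2082 x 0.03048 = 0.006346 mol.
n(KOH) used = 0.2531 x 0.01701 = 0.004305 mol, which equals the excess n(HCl).
So n(HCl) consumed by the sample = 0.006346 - 0.004305 = 0.002041 mol.
n(NaOH) = 0.002041 / 1 = 0.002041 mol.
mass = 0.002041 mol x 40.00 g/mol = 0.0816 g.

0.0816 g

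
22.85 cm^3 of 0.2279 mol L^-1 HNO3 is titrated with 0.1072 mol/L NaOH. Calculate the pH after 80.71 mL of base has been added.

n(acid) = 0.2279 x 0.02285 = 0.005208 mol; n(NaOH) added = 0.1072 x 0.08071 = 0.008652 mol.
Base is in excess by 0.008652 - 0.005208 = 0.003445 mol in a total volume of 0.1036 L.
[OH^-] = 0.003445/0.1036 = 0.03326 M, so pOH = 1.48 and pH = 14.00 - 1.48 = 12.52.

12.52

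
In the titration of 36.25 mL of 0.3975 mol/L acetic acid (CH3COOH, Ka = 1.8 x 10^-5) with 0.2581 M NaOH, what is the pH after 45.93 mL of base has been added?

Initial n(CH3COOH) = 0.3975 x 0.03625 = 0.01441 mol.
n(NaOH) added = 0.2581 x 0.04593 = 0.01185 mol, converting that many moles of CH3COOH to CH3COO-.
Remaining n(CH3COOH) = 0.002555 mol; n(CH3COO-) = 0.01185 mol.
By Henderson-Hasselbalch, pH = pKa + log([A^-]/[HA]) = 4.74 + log(0.01185/0.002555) = 4.74 + (+0.67) = 5.41.

5.41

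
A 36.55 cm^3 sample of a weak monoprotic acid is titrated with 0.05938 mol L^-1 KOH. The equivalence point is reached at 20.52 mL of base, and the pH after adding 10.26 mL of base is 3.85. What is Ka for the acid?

10.26 mL is half of the equivalence volume, so this is the half-equivalence point where [HA] = [A^-].
At half-equivalence pH = pKa, so pKa = 3.85.
Ka = 10^(-3.85) = 1.4 x 10^-4.

1.4 x 10^-4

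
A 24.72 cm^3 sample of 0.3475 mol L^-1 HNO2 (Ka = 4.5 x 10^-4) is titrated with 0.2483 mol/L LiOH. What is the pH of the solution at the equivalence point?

8.25

n(HNO2) = 0.3475 x 0.02472 = 0.008590 mol; V(LiOH) at equivalence = 0.008590/0.2483 = 0.03460 L.
At equivalence all the acid is converted to NO2-; total volume = 0.02472 + 0.03460 = 0.05932 L, so [NO2-] = 0.008590/0.05932 = 0.1448 M.
Kb = Kw/Ka = 1.0e-14 / 4.5 x 10^-4 = 2.22e-11.
[OH^-] = sqrt(Kb x [NO2-]) = sqrt(2.22e-11 x 0.1448) = 1.79e-6 M.
pOH = 5.75, so pH = 14.00 - 5.75 = 8.25.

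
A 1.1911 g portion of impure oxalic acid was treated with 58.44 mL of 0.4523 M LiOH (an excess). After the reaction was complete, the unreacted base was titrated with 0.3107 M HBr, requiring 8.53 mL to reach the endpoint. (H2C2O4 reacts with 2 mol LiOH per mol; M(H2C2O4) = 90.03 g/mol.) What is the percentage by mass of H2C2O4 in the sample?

89.9%

Total n(LiOH) added = 0.4523 x 0.05844 = 0.02643 mol.
n(HBr) used = 0.3107 x 0.008530 = 0.002650 mol, which equals the excess n(LiOH).
So n(LiOH) consumed by the sample = 0.02643 - 0.002650 = 0.02378 mol.
n(H2C2O4) = 0.02378 / 2 = 0.01189 mol.
mass H2C2O4 = 0.01189 x 90.03 = 1.071 g, so %H2C2O4 = 1.071/1.1911 x 100 = 89.9%.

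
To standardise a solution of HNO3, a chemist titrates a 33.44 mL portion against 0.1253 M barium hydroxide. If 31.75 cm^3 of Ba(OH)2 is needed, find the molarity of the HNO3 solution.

n(Ba(OH)2) delivered = 0.1253 x 0.03175 = 0.003978 mol.
The reaction is 2 HNO3 + 1 Ba(OH)2, so n(HNO3) = 0.003978 x 2/1 = 0.007957 mol.
[HNO3] = 0.007957 mol / 0.03344 L = 0.238 M.

0.238 M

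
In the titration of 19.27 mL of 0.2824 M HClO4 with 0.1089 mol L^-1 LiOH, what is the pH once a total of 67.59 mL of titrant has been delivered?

n(acid) = 0.2824 x 0.01927 = 0.005442 mol; n(LiOH) added = 0.1089 x 0.06759 = 0.007361 mol.
Base is in excess by 0.007361 - 0.005442 = 0.001919 mol in a total volume of 0.08686 L.
[OH^-] = 0.001919/0.08686 = 0.02209 M, so pOH = 1.66 and pH = 14.00 - 1.66 = 12.34.

12.34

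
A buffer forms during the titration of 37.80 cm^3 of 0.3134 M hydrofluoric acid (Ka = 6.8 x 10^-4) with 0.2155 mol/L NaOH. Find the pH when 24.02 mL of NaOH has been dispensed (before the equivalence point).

3.06

Initial n(HF) = 0.3134 x 0.03780 = 0.01185 mol.
n(NaOH) added = 0.2155 x 0.02402 = 0.005176 mol, converting that many moles of HF to F-.
Remaining n(HF) = 0.006670 mol; n(F-) = 0.005176 mol.
By Henderson-Hasselbalch, pH = pKa + log([A^-]/[HA]) = 3.17 + log(0.005176/0.006670) = 3.17 + (-0.11) = 3.06.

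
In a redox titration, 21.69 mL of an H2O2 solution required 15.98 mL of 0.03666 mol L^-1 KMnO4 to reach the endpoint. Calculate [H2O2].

n(KMnO4) = 0.03666 x 0.01598 = 0.0005858 mol.
From the balanced equation, 2 mol KMnO4 reacts with 5 mol H2O2, so n(H2O2) = 0.0005858 x 5/2 = 0.001465 mol.
[H2O2] = 0.001465 / 0.02169 L = 0.0675 M.

0.0675 M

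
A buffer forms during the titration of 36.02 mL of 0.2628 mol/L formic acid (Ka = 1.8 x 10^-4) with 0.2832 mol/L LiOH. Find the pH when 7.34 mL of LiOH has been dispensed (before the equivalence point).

Initial n(HCOOH) = 0.2628 x 0.03602 = 0.009466 mol.
n(LiOH) added = 0.2832 x 0.007340 = 0.002079 mol, converting that many moles of HCOOH to HCOO-.
Remaining n(HCOOH) = 0.007387 mol; n(HCOO-) = 0.002079 mol.
By Henderson-Hasselbalch, pH = pKa + log([A^-]/[HA]) = 3.74 + log(0.002079/0.007387) = 3.74 + (-0.55) = 3.19.

3.19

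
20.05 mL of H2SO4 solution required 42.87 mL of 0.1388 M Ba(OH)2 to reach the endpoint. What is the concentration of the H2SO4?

0.297 M

n(Ba(OH)2) delivered = 0.1388 x 0.04287 = 0.005950 mol.
For a 1:1 reaction, n(H2SO4) = 0.005950 mol.
[H2SO4] = 0.005950 mol / 0.02005 L = 0.297 M.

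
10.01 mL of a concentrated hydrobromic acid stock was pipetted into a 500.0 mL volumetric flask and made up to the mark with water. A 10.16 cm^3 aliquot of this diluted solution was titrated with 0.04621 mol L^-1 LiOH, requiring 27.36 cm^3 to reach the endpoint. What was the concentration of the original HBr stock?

n(LiOH) = 0.04621 x 0.02736 = 0.001264 mol.
n(HBr) in the aliquot = 0.001264 mol.
[diluted HBr] = 0.001264 / 0.01016 = 0.1244 M.
Dilution factor = 500.0/10.01 = 49.95, so [stock] = 0.1244 x 49.95 = 6.22 M.

6.22 M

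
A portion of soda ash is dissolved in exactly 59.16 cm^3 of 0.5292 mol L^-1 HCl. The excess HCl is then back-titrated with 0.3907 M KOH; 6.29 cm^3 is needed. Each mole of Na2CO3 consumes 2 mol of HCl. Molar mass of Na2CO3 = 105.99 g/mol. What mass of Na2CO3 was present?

1.53 g

Total n(HCl) added = 0.5292 x 0.05916 = 0.03131 mol.
n(KOH) used = 0.3907 x 0.006290 = 0.002458 mol, which equals the excess n(HCl).
So n(HCl) consumed by the sample = 0.03131 - 0.002458 = 0.02885 mol.
n(Na2CO3) = 0.02885 / 2 = 0.01442 mol.
mass = 0.01442 mol x 105.99 g/mol = 1.53 g.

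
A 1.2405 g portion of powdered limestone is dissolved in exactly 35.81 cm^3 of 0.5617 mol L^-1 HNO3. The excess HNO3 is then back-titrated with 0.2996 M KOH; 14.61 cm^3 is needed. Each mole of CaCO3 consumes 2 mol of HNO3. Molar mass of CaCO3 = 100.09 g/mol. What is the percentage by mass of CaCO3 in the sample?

63.5%

Total n(HNO3) added = 0.5617 x 0.03581 = 0.02011 mol.
n(KOH) used = 0.2996 x 0.01461 = 0.004377 mol, which equals the excess n(HNO3).
So n(HNO3) consumed by the sample = 0.02011 - 0.004377 = 0.01574 mol.
n(CaCO3) = 0.01574 / 2 = 0.007869 mol.
mass CaCO3 = 0.007869 x 100.09 = 0.7876 g, so %CaCO3 = 0.7876/1.2405 x 100 = 63.5%.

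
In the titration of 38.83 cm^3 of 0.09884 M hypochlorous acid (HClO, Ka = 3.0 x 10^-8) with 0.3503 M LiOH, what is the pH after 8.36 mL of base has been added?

Initial n(HClO) = 0.09884 x 0.03883 = 0.003838 mol.
n(LiOH) added = 0.3503 x 0.008360 = 0.002929 mol, converting that many moles of HClO to ClO-.
Remaining n(HClO) = 0.0009094 mol; n(ClO-) = 0.002929 mol.
By Henderson-Hasselbalch, pH = pKa + log([A^-]/[HA]) = 7.52 + log(0.002929/0.0009094) = 7.52 + (+0.51) = 8.03.

8.03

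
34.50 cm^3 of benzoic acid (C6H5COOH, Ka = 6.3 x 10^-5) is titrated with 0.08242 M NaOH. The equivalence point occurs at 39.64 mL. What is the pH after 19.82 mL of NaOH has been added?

4.20

19.82 mL is exactly half the equivalence volume (39.64/2), i.e. the half-equivalence point.
There, n(HA) = n(A^-), so pH = pKa = -log(6.3 x 10^-5) = 4.20.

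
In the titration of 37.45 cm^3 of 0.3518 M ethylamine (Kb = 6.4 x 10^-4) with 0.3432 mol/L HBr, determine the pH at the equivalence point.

n(C2H5NH2) = 0.3518 x 0.03745 = 0.01317 mol; V(HBr) at equivalence = 0.01317/0.3432 = 0.03839 L.
At equivalence the base is fully converted to C2H5NH3+; total volume = 0.07584 L, so [C2H5NH3+] = 0.01317/0.07584 = 0.1737 M.
Ka(C2H5NH3+) = Kw/Kb = 1.0e-14 / 6.4 x 10^-4 = 1.56e-11.
[H^+] = sqrt(Ka x [C2H5NH3+]) = sqrt(1.56e-11 x 0.1737) = 1.65e-6 M.
pH = -log(1.65e-6) = 5.78.

5.78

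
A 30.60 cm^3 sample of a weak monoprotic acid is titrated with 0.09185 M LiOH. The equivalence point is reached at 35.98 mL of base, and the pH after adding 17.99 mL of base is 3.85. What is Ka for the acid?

1.4 x 10^-4

17.99 mL is half of the equivalence volume, so this is the half-equivalence point where [HA] = [A^-].
At half-equivalence pH = pKa, so pKa = 3.85.
Ka = 10^(-3.85) = 1.4 x 10^-4.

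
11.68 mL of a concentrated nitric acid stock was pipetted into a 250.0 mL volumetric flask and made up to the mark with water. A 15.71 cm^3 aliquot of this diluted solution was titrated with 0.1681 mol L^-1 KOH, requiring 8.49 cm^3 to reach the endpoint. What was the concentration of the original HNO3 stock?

n(KOH) = 0.1681 x 0.008490 = 0.001427 mol.
n(HNO3) in the aliquot = 0.001427 mol.
[diluted HNO3] = 0.001427 / 0.01571 = 0.09084 M.
Dilution factor = 250.0/11.68 = 21.40, so [stock] = 0.09084 x 21.40 = 1.94 M.

1.94 M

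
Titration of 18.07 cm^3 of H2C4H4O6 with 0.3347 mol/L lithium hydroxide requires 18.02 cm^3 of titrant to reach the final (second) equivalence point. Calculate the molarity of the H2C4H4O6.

n(LiOH) = 0.3347 x 0.01802 = 0.006031 mol.
At the final (second) equivalence point, 2 mol OH^- react per mol H2C4H4O6, so n(H2C4H4O6) = 0.006031 / 2 = 0.003016 mol.
[H2C4H4O6] = 0.003016 / 0.01807 L = 0.167 M.

0.167 M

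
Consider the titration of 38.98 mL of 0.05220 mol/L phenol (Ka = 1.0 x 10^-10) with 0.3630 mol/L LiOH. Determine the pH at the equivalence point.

11.33

n(C6H5OH) = 0.05220 x 0.03898 = 0.002035 mol; V(LiOH) at equivalence = 0.002035/0.3630 = 0.005605 L.
At equivalence all the acid is converted to C6H5O-; total volume = 0.03898 + 0.005605 = 0.04459 L, so [C6H5O-] = 0.002035/0.04459 = 0.04564 M.
Kb = Kw/Ka = 1.0e-14 / 1.0 x 10^-10 = 0.000100.
[OH^-] = sqrt(Kb x [C6H5O-]) = sqrt(0.000100 x 0.04564) = 0.00214 M.
pOH = 2.67, so pH = 14.00 - 2.67 = 11.33.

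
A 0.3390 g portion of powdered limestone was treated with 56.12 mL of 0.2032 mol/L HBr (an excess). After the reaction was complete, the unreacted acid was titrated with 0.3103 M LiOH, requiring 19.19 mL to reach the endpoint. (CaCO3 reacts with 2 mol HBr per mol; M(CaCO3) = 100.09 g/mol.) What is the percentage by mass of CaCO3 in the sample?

80.4%

Total n(HBr) added = 0.2032 x 0.05612 = 0.01140 mol.
n(LiOH) used = 0.3103 x 0.01919 = 0.005955 mol, which equals the excess n(HBr).
So n(HBr) consumed by the sample = 0.01140 - 0.005955 = 0.005449 mol.
n(CaCO3) = 0.005449 / 2 = 0.002724 mol.
mass CaCO3 = 0.002724 x 100.09 = 0.2727 g, so %CaCO3 = 0.2727/0.3390 x 100 = 80.4%.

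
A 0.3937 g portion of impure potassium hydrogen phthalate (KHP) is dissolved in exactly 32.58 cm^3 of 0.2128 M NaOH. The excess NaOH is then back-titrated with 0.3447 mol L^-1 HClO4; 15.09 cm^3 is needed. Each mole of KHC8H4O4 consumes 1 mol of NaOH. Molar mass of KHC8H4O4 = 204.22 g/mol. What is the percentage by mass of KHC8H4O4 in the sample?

89.8%

Total n(NaOH) added = 0.2128 x 0.03258 = 0.006933 mol.
n(HClO4) used = 0.3447 x 0.01509 = 0.005202 mol, which equals the excess n(NaOH).
So n(NaOH) consumed by the sample = 0.006933 - 0.005202 = 0.001732 mol.
n(KHC8H4O4) = 0.001732 / 1 = 0.001732 mol.
mass KHC8H4O4 = 0.001732 x 204.22 = 0.3536 g, so %KHC8H4O4 = 0.3536/0.3937 x 100 = 89.8%.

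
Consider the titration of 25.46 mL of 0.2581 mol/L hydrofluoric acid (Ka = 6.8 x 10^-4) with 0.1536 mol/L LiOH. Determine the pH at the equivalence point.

n(HF) = 0.2581 x 0.02546 = 0.006571 mol; V(LiOH) at equivalence = 0.006571/0.1536 = 0.04278 L.
At equivalence all the acid is converted to F-; total volume = 0.02546 + 0.04278 = 0.06824 L, so [F-] = 0.006571/0.06824 = 0.09629 M.
Kb = Kw/Ka = 1.0e-14 / 6.8 x 10^-4 = 1.47e-11.
[OH^-] = sqrt(Kb x [F-]) = sqrt(1.47e-11 x 0.09629) = 1.19e-6 M.
pOH = 5.92, so pH = 14.00 - 5.92 = 8.08.

8.08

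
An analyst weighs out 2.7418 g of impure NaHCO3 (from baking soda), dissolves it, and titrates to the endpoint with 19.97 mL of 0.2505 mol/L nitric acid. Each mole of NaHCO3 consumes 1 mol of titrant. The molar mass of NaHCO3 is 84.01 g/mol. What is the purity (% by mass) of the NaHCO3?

n(HNO3) = 0.2505 x 0.01997 = 0.005002 mol.
n(NaHCO3) = 0.005002 / 1 = 0.005002 mol.
mass of NaHCO3 = 0.005002 x 84.01 = 0.4203 g.
% purity = 0.4203 / 2.7418 x 100 = 15.3%.

15.3%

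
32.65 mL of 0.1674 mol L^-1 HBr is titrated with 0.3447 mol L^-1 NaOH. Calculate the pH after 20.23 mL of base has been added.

n(acid) = 0.1674 x 0.03265 = 0.005466 mol; n(NaOH) added = 0.3447 x 0.02023 = 0.006973 mol.
Base is in excess by 0.006973 - 0.005466 = 0.001508 mol in a total volume of 0.05288 L.
[OH^-] = 0.001508/0.05288 = 0.02851 M, so pOH = 1.54 and pH = 14.00 - 1.54 = 12.46.

12.46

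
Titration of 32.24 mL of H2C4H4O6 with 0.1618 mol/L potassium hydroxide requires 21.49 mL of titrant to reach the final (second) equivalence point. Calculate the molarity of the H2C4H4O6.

0.0539 M

n(KOH) = 0.1618 x 0.02149 = 0.003477 mol.
At the final (second) equivalence point, 2 mol OH^- react per mol H2C4H4O6, so n(H2C4H4O6) = 0.003477 / 2 = 0.001739 mol.
[H2C4H4O6] = 0.001739 / 0.03224 L = 0.0539 M.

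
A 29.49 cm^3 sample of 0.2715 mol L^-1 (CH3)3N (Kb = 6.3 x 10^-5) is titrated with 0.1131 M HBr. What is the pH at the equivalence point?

5.45

n((CH3)3N) = 0.2715 x 0.02949 = 0.008007 mol; V(HBr) at equivalence = 0.008007/0.1131 = 0.07079 L.
At equivalence the base is fully converted to (CH3)3NH+; total volume = 0.1003 L, so [(CH3)3NH+] = 0.008007/0.1003 = 0.07984 M.
Ka((CH3)3NH+) = Kw/Kb = 1.0e-14 / 6.3 x 10^-5 = 1.59e-10.
[H^+] = sqrt(Ka x [(CH3)3NH+]) = sqrt(1.59e-10 x 0.07984) = 3.56e-6 M.
pH = -log(3.56e-6) = 5.45.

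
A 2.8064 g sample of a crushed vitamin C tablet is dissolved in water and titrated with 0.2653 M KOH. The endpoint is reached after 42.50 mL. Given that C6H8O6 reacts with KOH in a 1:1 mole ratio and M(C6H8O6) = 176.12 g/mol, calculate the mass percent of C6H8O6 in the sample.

70.8%

n(KOH) = 0.2653 x 0.04250 = 0.01128 mol.
n(C6H8O6) = 0.01128 / 1 = 0.01128 mol.
mass of C6H8O6 = 0.01128 x 176.12 = 1.986 g.
% purity = 1.986 / 2.8064 x 100 = 70.8%.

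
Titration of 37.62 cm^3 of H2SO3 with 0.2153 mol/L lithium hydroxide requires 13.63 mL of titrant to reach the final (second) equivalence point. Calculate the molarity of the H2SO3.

n(LiOH) = 0.2153 x 0.01363 = 0.002935 mol.
At the final (second) equivalence point, 2 mol OH^- react per mol H2SO3, so n(H2SO3) = 0.002935 / 2 = 0.001467 mol.
[H2SO3] = 0.001467 / 0.03762 L = 0.0390 M.

0.0390 M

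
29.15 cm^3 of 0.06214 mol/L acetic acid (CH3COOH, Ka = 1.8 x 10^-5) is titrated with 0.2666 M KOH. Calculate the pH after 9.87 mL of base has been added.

n(acid) = 0.06214 x 0.02915 = 0.001811 mol; n(KOH) added = 0.2666 x 0.009870 = 0.002631 mol.
Base is in excess by 0.002631 - 0.001811 = 0.0008200 mol in a total volume of 0.03902 L.
[OH^-] = 0.0008200/0.03902 = 0.02101 M, so pOH = 1.68 and pH = 14.00 - 1.68 = 12.32.

12.32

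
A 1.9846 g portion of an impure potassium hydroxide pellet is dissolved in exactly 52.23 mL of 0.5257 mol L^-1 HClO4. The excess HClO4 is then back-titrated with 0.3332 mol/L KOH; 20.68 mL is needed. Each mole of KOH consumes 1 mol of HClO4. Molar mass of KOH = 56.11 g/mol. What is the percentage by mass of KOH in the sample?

Total n(HClO4) added = 0.5257 x 0.05223 = 0.02746 mol.
n(KOH) used = 0.3332 x 0.02068 = 0.006891 mol, which equals the excess n(HClO4).
So n(HClO4) consumed by the sample = 0.02746 - 0.006891 = 0.02057 mol.
n(KOH) = 0.02057 / 1 = 0.02057 mol.
mass KOH = 0.02057 x 56.11 = 1.154 g, so %KOH = 1.154/1.9846 x 100 = 58.1%.

58.1%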